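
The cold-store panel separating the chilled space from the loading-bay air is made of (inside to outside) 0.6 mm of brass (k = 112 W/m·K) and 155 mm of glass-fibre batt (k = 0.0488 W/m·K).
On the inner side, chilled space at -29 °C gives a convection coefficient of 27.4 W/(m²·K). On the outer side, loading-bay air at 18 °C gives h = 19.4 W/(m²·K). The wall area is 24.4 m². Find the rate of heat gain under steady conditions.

Q ≈ 351 W

Thermal resistances in series:
R_inner film = 1/(h_i·A) = 1/(27.4×24.4) = 0.001496 K/W
R_brass = L/(kA) = 0.0006/(112×24.4) = 2.196×10^-7 K/W
R_glass-fibre batt = L/(kA) = 0.155/(0.0488×24.4) = 0.1302 K/W
R_outer film = 1/(h_o·A) = 1/(19.4×24.4) = 0.002113 K/W
R_total = 0.1338 K/W
Q = ΔT / R_total = 47 / 0.1338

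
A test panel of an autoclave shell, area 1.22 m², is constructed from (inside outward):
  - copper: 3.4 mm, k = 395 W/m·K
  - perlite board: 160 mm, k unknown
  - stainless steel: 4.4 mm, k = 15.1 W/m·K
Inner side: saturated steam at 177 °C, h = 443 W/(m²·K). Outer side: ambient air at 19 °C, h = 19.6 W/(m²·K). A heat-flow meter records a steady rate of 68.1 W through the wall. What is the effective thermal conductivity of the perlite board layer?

Thermal resistances in series:
R_inner film = 1/(h_i·A) = 1/(443×1.22) = 0.00185 K/W
R_copper = L/(kA) = 0.0034/(395×1.22) = 7.055×10^-6 K/W
R_stainless steel = L/(kA) = 0.0044/(15.1×1.22) = 2.388×10^-4 K/W
R_outer film = 1/(h_o·A) = 1/(19.6×1.22) = 0.04182 K/W
Sum of known resistances R_other = 0.04392 K/W
Total R = ΔT/Q = 158/68.1 = 2.32 K/W
R_perlite board = R_total − R_other = 2.276 K/W
k = L/(R·A) = 0.16/(2.276×1.22)

k ≈ 0.0576 W/(m·K)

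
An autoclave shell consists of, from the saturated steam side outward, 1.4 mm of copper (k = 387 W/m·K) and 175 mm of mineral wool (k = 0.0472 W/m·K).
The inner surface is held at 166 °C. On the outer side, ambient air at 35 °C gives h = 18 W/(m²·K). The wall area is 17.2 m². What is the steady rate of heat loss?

Q ≈ 599 W

Using the resistance-network approach (series):
R_copper = L/(kA) = 0.0014/(387×17.2) = 2.103×10^-7 K/W
R_mineral wool = L/(kA) = 0.175/(0.0472×17.2) = 0.2156 K/W
R_outer film = 1/(h_o·A) = 1/(18×17.2) = 0.00323 K/W
R_total = 0.2188 K/W
Q = ΔT / R_total = 131 / 0.2188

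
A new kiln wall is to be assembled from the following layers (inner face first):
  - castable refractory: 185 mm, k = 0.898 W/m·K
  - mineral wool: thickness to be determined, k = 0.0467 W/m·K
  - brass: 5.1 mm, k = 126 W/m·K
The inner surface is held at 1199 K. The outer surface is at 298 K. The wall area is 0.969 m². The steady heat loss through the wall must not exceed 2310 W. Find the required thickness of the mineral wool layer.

Model the wall as resistances in series:
R_castable refractory = L/(kA) = 0.185/(0.898×0.969) = 0.2126 K/W
R_brass = L/(kA) = 0.0051/(126×0.969) = 4.177×10^-5 K/W
Sum of the known resistances R_other = 0.2126 K/W
Required total resistance R_tot = ΔT/Q_allow = 901/2310 = 0.39 K/W
R_mineral wool = R_tot − R_other = 0.1774 K/W
L = R·k·A = 0.1774×0.0467×0.969

L ≈ 8.03 mm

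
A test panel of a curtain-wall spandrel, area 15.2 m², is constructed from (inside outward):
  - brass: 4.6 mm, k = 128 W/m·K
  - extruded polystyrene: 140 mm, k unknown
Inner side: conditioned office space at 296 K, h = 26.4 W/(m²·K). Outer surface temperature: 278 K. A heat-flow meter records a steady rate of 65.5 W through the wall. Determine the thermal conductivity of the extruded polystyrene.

Treating each layer as a thermal resistance in series:
R_inner film = 1/(h_i·A) = 1/(26.4×15.2) = 0.002492 K/W
R_brass = L/(kA) = 0.0046/(128×15.2) = 2.364×10^-6 K/W
Sum of known resistances R_other = 0.002494 K/W
Total R = ΔT/Q = 18/65.5 = 0.2748 K/W
R_extruded polystyrene = R_total − R_other = 0.2723 K/W
k = L/(R·A) = 0.14/(0.2723×15.2)

k ≈ 0.0338 W/(m·K)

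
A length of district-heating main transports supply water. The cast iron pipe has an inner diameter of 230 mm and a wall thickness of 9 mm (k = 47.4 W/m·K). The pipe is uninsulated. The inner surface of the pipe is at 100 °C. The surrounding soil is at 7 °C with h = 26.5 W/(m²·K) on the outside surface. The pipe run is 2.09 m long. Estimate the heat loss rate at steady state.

For a radial system each layer contributes R = ln(r_out/r_in)/(2πkL); films add R = 1/(hA).
R_cast iron pipe wall = ln(124/115)/(2π×47.4×2.09) = 1.211×10^-4 K/W
R_outer film = 1/(h_o·2πr_oL) = 1/(26.5×2π×0.124×2.09) = 0.02317 K/W
R_total = 0.0233 K/W
Q = ΔT/R_total = 93/0.0233

Q ≈ 3990 W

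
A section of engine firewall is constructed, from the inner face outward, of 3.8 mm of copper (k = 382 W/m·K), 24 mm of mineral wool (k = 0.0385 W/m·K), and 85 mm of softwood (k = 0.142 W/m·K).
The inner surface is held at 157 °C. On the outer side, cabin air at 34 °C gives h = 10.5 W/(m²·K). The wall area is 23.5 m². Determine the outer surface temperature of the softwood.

Treating each layer as a thermal resistance in series:
R_copper = L/(kA) = 0.0038/(382×23.5) = 4.233×10^-7 K/W
R_mineral wool = L/(kA) = 0.024/(0.0385×23.5) = 0.02653 K/W
R_softwood = L/(kA) = 0.085/(0.142×23.5) = 0.02547 K/W
R_outer film = 1/(h_o·A) = 1/(10.5×23.5) = 0.004053 K/W
R_total = 0.05605 K/W;  Q = ΔT/R_total = 123/0.05605 = 2194 W
T_interface = T_inner − Q·ΣR(inner→interface) = 157 − 2190×0.052

T ≈ 42.9 °C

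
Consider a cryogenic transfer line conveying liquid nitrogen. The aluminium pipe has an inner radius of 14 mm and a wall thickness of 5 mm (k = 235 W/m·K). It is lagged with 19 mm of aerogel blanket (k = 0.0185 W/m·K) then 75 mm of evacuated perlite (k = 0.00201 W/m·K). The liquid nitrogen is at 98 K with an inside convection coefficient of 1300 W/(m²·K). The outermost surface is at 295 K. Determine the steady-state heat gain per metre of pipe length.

Treating each annulus and film as a series resistance:
R_inner film = 1/(h_i·2πr₁L) = 1/(1300×2π×0.014×1) = 0.008745 K/W
R_aluminium pipe wall = ln(19/14)/(2π×235×1) = 2.068×10^-4 K/W
R_aerogel blanket = ln(38/19)/(2π×0.0185×1) = 5.963 K/W
R_evacuated perlite = ln(113/38)/(2π×0.00201×1) = 86.29 K/W
R_total = 92.26 K/W
Q = ΔT/R_total = 197/92.26

q′ ≈ 2.14 W/m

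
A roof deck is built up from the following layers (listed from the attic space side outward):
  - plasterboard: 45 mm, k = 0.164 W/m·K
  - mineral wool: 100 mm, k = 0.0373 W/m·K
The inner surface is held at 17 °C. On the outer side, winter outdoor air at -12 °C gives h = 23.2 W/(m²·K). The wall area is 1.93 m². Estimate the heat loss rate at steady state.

Series thermal resistances:
R_plasterboard = L/(kA) = 0.045/(0.164×1.93) = 0.1422 K/W
R_mineral wool = L/(kA) = 0.1/(0.0373×1.93) = 1.389 K/W
R_outer film = 1/(h_o·A) = 1/(23.2×1.93) = 0.02233 K/W
R_total = 1.554 K/W
Q = ΔT / R_total = 29 / 1.554

Q ≈ 18.7 W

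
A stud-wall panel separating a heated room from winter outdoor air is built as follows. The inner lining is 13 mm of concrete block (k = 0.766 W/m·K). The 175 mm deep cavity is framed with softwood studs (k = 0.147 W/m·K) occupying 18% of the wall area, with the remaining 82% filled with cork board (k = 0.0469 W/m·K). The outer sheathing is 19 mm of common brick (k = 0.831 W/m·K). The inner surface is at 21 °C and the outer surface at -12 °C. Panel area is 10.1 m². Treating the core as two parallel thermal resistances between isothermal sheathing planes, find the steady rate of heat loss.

Sheathing layers in series; stud and cavity paths in parallel between them.
R_inner = 0.013/(0.766×10.1) = 0.00168 K/W
R_stud  = 0.175/(0.147×0.18×10.1) = 0.6548 K/W
R_cav   = 0.175/(0.0469×0.82×10.1) = 0.4505 K/W
1/R_core = 1/R_stud + 1/R_cav → R_core = 0.2669 K/W
R_outer = 0.019/(0.831×10.1) = 0.002264 K/W
R_total = 0.2708 K/W
Q = ΔT/R_total = 33/0.2708

Q ≈ 122 W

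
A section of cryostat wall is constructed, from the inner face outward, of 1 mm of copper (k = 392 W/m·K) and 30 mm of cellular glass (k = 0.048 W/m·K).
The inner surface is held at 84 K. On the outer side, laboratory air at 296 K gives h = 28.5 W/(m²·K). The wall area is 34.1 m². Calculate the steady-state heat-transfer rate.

Model the wall as resistances in series:
R_copper = L/(kA) = 0.001/(392×34.1) = 7.481×10^-8 K/W
R_cellular glass = L/(kA) = 0.03/(0.048×34.1) = 0.01833 K/W
R_outer film = 1/(h_o·A) = 1/(28.5×34.1) = 0.001029 K/W
R_total = 0.01936 K/W
Q = ΔT / R_total = 212 / 0.01936

Q ≈ 11000 W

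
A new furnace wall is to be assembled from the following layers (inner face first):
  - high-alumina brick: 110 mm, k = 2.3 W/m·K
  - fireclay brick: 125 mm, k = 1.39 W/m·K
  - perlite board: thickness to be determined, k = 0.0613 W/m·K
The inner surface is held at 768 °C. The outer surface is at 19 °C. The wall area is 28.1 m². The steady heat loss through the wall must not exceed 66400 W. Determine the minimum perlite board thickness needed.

L ≈ 11 mm

Treating each layer as a thermal resistance in series:
R_high-alumina brick = L/(kA) = 0.11/(2.3×28.1) = 0.001702 K/W
R_fireclay brick = L/(kA) = 0.125/(1.39×28.1) = 0.0032 K/W
Sum of the known resistances R_other = 0.004902 K/W
Required total resistance R_tot = ΔT/Q_allow = 749/66400 = 0.01128 K/W
R_perlite board = R_tot − R_other = 0.006378 K/W
L = R·k·A = 0.006378×0.0613×28.1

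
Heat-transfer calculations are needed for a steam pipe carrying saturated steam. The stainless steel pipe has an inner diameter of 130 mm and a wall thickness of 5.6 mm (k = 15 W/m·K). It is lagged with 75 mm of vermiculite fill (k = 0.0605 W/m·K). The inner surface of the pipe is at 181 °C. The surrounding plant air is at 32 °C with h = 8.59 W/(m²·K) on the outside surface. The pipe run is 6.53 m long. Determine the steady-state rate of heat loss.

Treating each annulus and film as a series resistance:
R_stainless steel pipe wall = ln(70.6/65)/(2π×15×6.53) = 1.343×10^-4 K/W
R_vermiculite fill = ln(145.6/70.6)/(2π×0.0605×6.53) = 0.2916 K/W
R_outer film = 1/(h_o·2πr_oL) = 1/(8.59×2π×0.1456×6.53) = 0.01949 K/W
R_total = 0.3112 K/W
Q = ΔT/R_total = 149/0.3112

Q ≈ 479 W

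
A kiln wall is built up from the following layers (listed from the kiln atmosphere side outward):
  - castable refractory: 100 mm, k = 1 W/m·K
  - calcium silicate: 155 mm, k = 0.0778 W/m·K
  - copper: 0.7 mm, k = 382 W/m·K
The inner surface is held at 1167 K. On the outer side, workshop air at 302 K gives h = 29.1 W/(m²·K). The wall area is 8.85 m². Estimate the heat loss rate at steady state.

Thermal resistances in series:
R_castable refractory = L/(kA) = 0.1/(1×8.85) = 0.0113 K/W
R_calcium silicate = L/(kA) = 0.155/(0.0778×8.85) = 0.2251 K/W
R_copper = L/(kA) = 0.0007/(382×8.85) = 2.071×10^-7 K/W
R_outer film = 1/(h_o·A) = 1/(29.1×8.85) = 0.003883 K/W
R_total = 0.2403 K/W
Q = ΔT / R_total = 865 / 0.2403

Q ≈ 3600 W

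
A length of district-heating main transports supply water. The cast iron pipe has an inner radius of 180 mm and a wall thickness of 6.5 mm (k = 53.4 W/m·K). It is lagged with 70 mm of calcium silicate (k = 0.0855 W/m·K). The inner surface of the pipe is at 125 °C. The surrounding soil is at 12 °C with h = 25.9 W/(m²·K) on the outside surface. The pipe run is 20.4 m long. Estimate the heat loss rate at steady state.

Cylindrical conduction, so R = ln(r₂/r₁)/(2πkL) per layer, in series:
R_cast iron pipe wall = ln(186.5/180)/(2π×53.4×20.4) = 5.183×10^-6 K/W
R_calcium silicate = ln(256.5/186.5)/(2π×0.0855×20.4) = 0.02908 K/W
R_outer film = 1/(h_o·2πr_oL) = 1/(25.9×2π×0.2565×20.4) = 0.001174 K/W
R_total = 0.03026 K/W
Q = ΔT/R_total = 113/0.03026

Q ≈ 3730 W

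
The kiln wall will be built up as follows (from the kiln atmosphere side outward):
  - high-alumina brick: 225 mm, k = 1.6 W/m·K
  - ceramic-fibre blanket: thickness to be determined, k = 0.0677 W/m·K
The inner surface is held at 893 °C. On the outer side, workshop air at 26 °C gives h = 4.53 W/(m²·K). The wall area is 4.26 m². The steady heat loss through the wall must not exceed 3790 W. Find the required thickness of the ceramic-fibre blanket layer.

L ≈ 41.5 mm

Series thermal resistances:
R_high-alumina brick = L/(kA) = 0.225/(1.6×4.26) = 0.03301 K/W
R_outer film = 1/(h_o·A) = 1/(4.53×4.26) = 0.05182 K/W
Sum of the known resistances R_other = 0.08483 K/W
Required total resistance R_tot = ΔT/Q_allow = 867/3790 = 0.2288 K/W
R_ceramic-fibre blanket = R_tot − R_other = 0.1439 K/W
L = R·k·A = 0.1439×0.0677×4.26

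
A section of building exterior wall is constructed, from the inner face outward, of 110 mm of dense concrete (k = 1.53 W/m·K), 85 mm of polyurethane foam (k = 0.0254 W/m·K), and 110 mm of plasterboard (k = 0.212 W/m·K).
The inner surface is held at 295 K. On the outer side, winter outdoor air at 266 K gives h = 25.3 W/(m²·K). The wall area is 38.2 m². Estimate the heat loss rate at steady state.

Model the wall as resistances in series:
R_dense concrete = L/(kA) = 0.11/(1.53×38.2) = 0.001882 K/W
R_polyurethane foam = L/(kA) = 0.085/(0.0254×38.2) = 0.0876 K/W
R_plasterboard = L/(kA) = 0.11/(0.212×38.2) = 0.01358 K/W
R_outer film = 1/(h_o·A) = 1/(25.3×38.2) = 0.001035 K/W
R_total = 0.1041 K/W
Q = ΔT / R_total = 29 / 0.1041

Q ≈ 279 W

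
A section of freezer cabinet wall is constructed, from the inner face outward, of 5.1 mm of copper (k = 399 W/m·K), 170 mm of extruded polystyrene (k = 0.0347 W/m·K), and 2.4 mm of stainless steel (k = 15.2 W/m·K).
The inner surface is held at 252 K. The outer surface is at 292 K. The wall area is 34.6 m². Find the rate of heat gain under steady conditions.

Treating each layer as a thermal resistance in series:
R_copper = L/(kA) = 0.0051/(399×34.6) = 3.694×10^-7 K/W
R_extruded polystyrene = L/(kA) = 0.17/(0.0347×34.6) = 0.1416 K/W
R_stainless steel = L/(kA) = 0.0024/(15.2×34.6) = 4.563×10^-6 K/W
R_total = 0.1416 K/W
Q = ΔT / R_total = 40 / 0.1416

Q ≈ 282 W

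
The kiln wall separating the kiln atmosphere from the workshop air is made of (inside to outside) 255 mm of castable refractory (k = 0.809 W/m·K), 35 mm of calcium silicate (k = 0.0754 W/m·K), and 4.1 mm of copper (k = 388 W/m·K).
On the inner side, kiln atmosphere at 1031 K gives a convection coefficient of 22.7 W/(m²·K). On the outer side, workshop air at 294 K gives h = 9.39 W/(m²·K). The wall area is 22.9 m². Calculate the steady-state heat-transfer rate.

Q ≈ 18100 W

Thermal resistances in series:
R_inner film = 1/(h_i·A) = 1/(22.7×22.9) = 0.001924 K/W
R_castable refractory = L/(kA) = 0.255/(0.809×22.9) = 0.01376 K/W
R_calcium silicate = L/(kA) = 0.035/(0.0754×22.9) = 0.02027 K/W
R_copper = L/(kA) = 0.0041/(388×22.9) = 4.614×10^-7 K/W
R_outer film = 1/(h_o·A) = 1/(9.39×22.9) = 0.00465 K/W
R_total = 0.04061 K/W
Q = ΔT / R_total = 737 / 0.04061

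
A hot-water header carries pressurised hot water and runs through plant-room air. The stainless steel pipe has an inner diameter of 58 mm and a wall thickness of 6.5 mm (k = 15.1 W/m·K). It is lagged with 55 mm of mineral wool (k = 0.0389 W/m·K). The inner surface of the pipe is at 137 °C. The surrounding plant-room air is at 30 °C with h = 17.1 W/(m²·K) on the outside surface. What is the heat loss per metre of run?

q′ ≈ 27.2 W/m

Cylindrical conduction, so R = ln(r₂/r₁)/(2πkL) per layer, in series:
R_stainless steel pipe wall = ln(35.5/29)/(2π×15.1×1) = 0.002132 K/W
R_mineral wool = ln(90.5/35.5)/(2π×0.0389×1) = 3.829 K/W
R_outer film = 1/(h_o·2πr_oL) = 1/(17.1×2π×0.0905×1) = 0.1028 K/W
R_total = 3.934 K/W
Q = ΔT/R_total = 107/3.934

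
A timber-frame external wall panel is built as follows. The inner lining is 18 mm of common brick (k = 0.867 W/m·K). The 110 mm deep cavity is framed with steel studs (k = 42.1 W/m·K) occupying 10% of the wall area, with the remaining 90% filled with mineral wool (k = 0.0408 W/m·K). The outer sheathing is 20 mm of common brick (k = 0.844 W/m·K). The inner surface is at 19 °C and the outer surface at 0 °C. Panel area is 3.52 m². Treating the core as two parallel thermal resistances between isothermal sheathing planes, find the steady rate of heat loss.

Sheathing layers in series; stud and cavity paths in parallel between them.
R_inner = 0.018/(0.867×3.52) = 0.005898 K/W
R_stud  = 0.11/(42.1×0.1×3.52) = 0.007423 K/W
R_cav   = 0.11/(0.0408×0.9×3.52) = 0.851 K/W
1/R_core = 1/R_stud + 1/R_cav → R_core = 0.007359 K/W
R_outer = 0.02/(0.844×3.52) = 0.006732 K/W
R_total = 0.01999 K/W
Q = ΔT/R_total = 19/0.01999

Q ≈ 951 W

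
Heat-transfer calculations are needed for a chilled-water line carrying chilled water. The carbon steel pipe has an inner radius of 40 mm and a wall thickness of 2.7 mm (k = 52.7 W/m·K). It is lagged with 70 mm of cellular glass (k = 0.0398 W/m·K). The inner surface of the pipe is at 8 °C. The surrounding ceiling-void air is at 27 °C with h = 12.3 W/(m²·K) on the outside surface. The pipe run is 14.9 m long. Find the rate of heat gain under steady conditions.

Q ≈ 70.8 W

Radial resistances (cylindrical: R_cond = ln(r_o/r_i)/(2πkL), R_conv = 1/(h·2πrL)):
R_carbon steel pipe wall = ln(42.7/40)/(2π×52.7×14.9) = 1.324×10^-5 K/W
R_cellular glass = ln(112.7/42.7)/(2π×0.0398×14.9) = 0.2605 K/W
R_outer film = 1/(h_o·2πr_oL) = 1/(12.3×2π×0.1127×14.9) = 0.007706 K/W
R_total = 0.2682 K/W
Q = ΔT/R_total = 19/0.2682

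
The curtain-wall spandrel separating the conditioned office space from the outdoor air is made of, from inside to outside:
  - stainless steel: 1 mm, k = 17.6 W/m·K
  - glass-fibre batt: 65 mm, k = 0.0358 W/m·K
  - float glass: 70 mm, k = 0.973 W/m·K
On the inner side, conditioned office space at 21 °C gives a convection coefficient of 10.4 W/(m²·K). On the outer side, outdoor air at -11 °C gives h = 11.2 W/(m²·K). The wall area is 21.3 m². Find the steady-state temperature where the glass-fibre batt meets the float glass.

T ≈ -8.51 °C

Model the wall as resistances in series:
R_inner film = 1/(h_i·A) = 1/(10.4×21.3) = 0.004514 K/W
R_stainless steel = L/(kA) = 0.001/(17.6×21.3) = 2.668×10^-6 K/W
R_glass-fibre batt = L/(kA) = 0.065/(0.0358×21.3) = 0.08524 K/W
R_float glass = L/(kA) = 0.07/(0.973×21.3) = 0.003378 K/W
R_outer film = 1/(h_o·A) = 1/(11.2×21.3) = 0.004192 K/W
R_total = 0.09733 K/W;  Q = ΔT/R_total = 32/0.09733 = 328.8 W
T_interface = T_inner − Q·ΣR(inner→interface) = 21 − 329×0.08976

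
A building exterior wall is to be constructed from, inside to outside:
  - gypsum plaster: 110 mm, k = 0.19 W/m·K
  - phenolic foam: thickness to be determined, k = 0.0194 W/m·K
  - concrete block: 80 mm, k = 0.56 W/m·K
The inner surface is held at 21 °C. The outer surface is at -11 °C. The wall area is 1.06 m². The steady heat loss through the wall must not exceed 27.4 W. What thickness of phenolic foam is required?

Thermal resistances in series:
R_gypsum plaster = L/(kA) = 0.11/(0.19×1.06) = 0.5462 K/W
R_concrete block = L/(kA) = 0.08/(0.56×1.06) = 0.1348 K/W
Sum of the known resistances R_other = 0.6809 K/W
Required total resistance R_tot = ΔT/Q_allow = 32/27.4 = 1.168 K/W
R_phenolic foam = R_tot − R_other = 0.4869 K/W
L = R·k·A = 0.4869×0.0194×1.06

L ≈ 10 mm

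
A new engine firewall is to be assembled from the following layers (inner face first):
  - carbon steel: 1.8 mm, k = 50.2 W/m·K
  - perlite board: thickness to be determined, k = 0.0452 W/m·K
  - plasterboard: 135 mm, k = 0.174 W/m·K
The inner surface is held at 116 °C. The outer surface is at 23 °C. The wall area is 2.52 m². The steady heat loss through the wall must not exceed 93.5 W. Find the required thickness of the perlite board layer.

L ≈ 78.2 mm

Model the wall as resistances in series:
R_carbon steel = L/(kA) = 0.0018/(50.2×2.52) = 1.423×10^-5 K/W
R_plasterboard = L/(kA) = 0.135/(0.174×2.52) = 0.3079 K/W
Sum of the known resistances R_other = 0.3079 K/W
Required total resistance R_tot = ΔT/Q_allow = 93/93.5 = 0.9947 K/W
R_perlite board = R_tot − R_other = 0.6868 K/W
L = R·k·A = 0.6868×0.0452×2.52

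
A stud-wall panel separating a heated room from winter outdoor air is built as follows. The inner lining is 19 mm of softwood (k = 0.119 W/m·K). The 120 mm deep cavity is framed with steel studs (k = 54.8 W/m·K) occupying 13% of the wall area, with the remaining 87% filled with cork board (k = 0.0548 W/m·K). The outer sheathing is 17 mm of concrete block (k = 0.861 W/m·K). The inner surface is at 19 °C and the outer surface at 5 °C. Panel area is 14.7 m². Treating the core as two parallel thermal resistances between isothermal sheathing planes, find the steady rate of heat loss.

Q ≈ 1050 W

Sheathing layers in series; stud and cavity paths in parallel between them.
R_inner = 0.019/(0.119×14.7) = 0.01086 K/W
R_stud  = 0.12/(54.8×0.13×14.7) = 0.001146 K/W
R_cav   = 0.12/(0.0548×0.87×14.7) = 0.1712 K/W
1/R_core = 1/R_stud + 1/R_cav → R_core = 0.001138 K/W
R_outer = 0.017/(0.861×14.7) = 0.001343 K/W
R_total = 0.01334 K/W
Q = ΔT/R_total = 14/0.01334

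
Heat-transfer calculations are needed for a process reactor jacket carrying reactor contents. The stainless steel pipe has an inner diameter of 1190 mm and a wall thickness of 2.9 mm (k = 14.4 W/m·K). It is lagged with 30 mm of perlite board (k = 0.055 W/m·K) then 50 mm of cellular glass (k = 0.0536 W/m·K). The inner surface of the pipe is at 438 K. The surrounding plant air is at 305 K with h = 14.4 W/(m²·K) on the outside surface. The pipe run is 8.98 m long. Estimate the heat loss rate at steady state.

Q ≈ 3100 W

For a radial system each layer contributes R = ln(r_out/r_in)/(2πkL); films add R = 1/(hA).
R_stainless steel pipe wall = ln(597.9/595)/(2π×14.4×8.98) = 5.984×10^-6 K/W
R_perlite board = ln(627.9/597.9)/(2π×0.055×8.98) = 0.01578 K/W
R_cellular glass = ln(677.9/627.9)/(2π×0.0536×8.98) = 0.02533 K/W
R_outer film = 1/(h_o·2πr_oL) = 1/(14.4×2π×0.6779×8.98) = 0.001816 K/W
R_total = 0.04293 K/W
Q = ΔT/R_total = 133/0.04293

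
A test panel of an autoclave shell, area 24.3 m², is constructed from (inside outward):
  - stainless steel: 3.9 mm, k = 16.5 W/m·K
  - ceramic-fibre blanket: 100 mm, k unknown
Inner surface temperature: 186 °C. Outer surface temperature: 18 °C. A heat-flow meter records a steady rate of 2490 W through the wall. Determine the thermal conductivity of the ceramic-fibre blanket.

Thermal resistances in series:
R_stainless steel = L/(kA) = 0.0039/(16.5×24.3) = 9.727×10^-6 K/W
Sum of known resistances R_other = 9.727×10^-6 K/W
Total R = ΔT/Q = 168/2490 = 0.06747 K/W
R_ceramic-fibre blanket = R_total − R_other = 0.06746 K/W
k = L/(R·A) = 0.1/(0.06746×24.3)

k ≈ 0.061 W/(m·K)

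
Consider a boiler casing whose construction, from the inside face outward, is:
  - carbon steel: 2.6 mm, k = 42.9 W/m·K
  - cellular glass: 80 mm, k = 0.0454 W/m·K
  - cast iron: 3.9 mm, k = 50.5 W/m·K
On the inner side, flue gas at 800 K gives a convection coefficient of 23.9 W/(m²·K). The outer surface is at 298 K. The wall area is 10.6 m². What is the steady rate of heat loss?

Treating each layer as a thermal resistance in series:
R_inner film = 1/(h_i·A) = 1/(23.9×10.6) = 0.003947 K/W
R_carbon steel = L/(kA) = 0.0026/(42.9×10.6) = 5.718×10^-6 K/W
R_cellular glass = L/(kA) = 0.08/(0.0454×10.6) = 0.1662 K/W
R_cast iron = L/(kA) = 0.0039/(50.5×10.6) = 7.286×10^-6 K/W
R_total = 0.1702 K/W
Q = ΔT / R_total = 502 / 0.1702

Q ≈ 2950 W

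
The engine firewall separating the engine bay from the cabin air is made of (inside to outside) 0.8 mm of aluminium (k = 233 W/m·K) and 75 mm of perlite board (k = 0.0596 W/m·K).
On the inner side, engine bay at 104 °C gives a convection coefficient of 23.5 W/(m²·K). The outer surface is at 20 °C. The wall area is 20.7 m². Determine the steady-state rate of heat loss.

Q ≈ 1340 W

Series thermal resistances:
R_inner film = 1/(h_i·A) = 1/(23.5×20.7) = 0.002056 K/W
R_aluminium = L/(kA) = 0.0008/(233×20.7) = 1.659×10^-7 K/W
R_perlite board = L/(kA) = 0.075/(0.0596×20.7) = 0.06079 K/W
R_total = 0.06285 K/W
Q = ΔT / R_total = 84 / 0.06285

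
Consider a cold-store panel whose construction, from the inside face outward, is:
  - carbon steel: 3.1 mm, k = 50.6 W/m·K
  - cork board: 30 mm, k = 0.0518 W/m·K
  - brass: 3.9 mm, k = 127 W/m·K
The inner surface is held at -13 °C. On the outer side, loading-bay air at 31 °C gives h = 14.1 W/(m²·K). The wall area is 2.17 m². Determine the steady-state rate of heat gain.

Q ≈ 147 W

Series thermal resistances:
R_carbon steel = L/(kA) = 0.0031/(50.6×2.17) = 2.823×10^-5 K/W
R_cork board = L/(kA) = 0.03/(0.0518×2.17) = 0.2669 K/W
R_brass = L/(kA) = 0.0039/(127×2.17) = 1.415×10^-5 K/W
R_outer film = 1/(h_o·A) = 1/(14.1×2.17) = 0.03268 K/W
R_total = 0.2996 K/W
Q = ΔT / R_total = 44 / 0.2996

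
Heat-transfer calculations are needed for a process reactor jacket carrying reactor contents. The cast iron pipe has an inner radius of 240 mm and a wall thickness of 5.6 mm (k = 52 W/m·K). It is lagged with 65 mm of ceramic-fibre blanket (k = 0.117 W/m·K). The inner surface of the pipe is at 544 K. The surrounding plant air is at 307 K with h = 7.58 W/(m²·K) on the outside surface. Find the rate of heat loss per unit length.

q′ ≈ 612 W/m

Radial resistances (cylindrical: R_cond = ln(r_o/r_i)/(2πkL), R_conv = 1/(h·2πrL)):
R_cast iron pipe wall = ln(245.6/240)/(2π×52×1) = 7.06×10^-5 K/W
R_ceramic-fibre blanket = ln(310.6/245.6)/(2π×0.117×1) = 0.3194 K/W
R_outer film = 1/(h_o·2πr_oL) = 1/(7.58×2π×0.3106×1) = 0.0676 K/W
R_total = 0.3871 K/W
Q = ΔT/R_total = 237/0.3871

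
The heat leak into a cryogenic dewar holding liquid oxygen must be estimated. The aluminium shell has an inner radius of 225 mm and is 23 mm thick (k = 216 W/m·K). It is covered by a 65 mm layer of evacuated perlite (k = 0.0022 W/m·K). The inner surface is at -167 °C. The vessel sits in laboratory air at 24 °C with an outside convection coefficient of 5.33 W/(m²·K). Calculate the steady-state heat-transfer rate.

Spherical conduction: R = (1/r_in − 1/r_out)/(4πk) per layer; series-sum.
R_aluminium shell = (1/0.225 − 1/0.248)/(4π×216) = 1.519×10^-4 K/W
R_evacuated perlite = (1/0.248 − 1/0.313)/(4π×0.0022) = 30.29 K/W
R_outer film = 1/(h·4πr_o²) = 1/(5.33×4π×0.313²) = 0.1524 K/W
R_total = 30.44 K/W
Q = ΔT/R_total = 191/30.44

Q ≈ 6.27 W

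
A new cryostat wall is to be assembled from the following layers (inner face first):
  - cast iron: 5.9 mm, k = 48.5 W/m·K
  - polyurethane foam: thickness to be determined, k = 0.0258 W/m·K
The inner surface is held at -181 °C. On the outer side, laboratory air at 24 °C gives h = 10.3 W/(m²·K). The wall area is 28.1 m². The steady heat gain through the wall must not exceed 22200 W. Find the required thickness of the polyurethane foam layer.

L ≈ 4.19 mm

Thermal resistances in series:
R_cast iron = L/(kA) = 0.0059/(48.5×28.1) = 4.329×10^-6 K/W
R_outer film = 1/(h_o·A) = 1/(10.3×28.1) = 0.003455 K/W
Sum of the known resistances R_other = 0.003459 K/W
Required total resistance R_tot = ΔT/Q_allow = 205/22200 = 0.009234 K/W
R_polyurethane foam = R_tot − R_other = 0.005775 K/W
L = R·k·A = 0.005775×0.0258×28.1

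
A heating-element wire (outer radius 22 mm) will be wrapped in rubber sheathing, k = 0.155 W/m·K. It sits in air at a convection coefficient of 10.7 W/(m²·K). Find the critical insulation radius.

r_cr ≈ 14.5 mm

For a cylinder r_cr = k/h = 0.155/10.7
r_cr = 14.5 mm; since the bare radius (22 mm) is above r_cr, any added insulation will reduce heat loss.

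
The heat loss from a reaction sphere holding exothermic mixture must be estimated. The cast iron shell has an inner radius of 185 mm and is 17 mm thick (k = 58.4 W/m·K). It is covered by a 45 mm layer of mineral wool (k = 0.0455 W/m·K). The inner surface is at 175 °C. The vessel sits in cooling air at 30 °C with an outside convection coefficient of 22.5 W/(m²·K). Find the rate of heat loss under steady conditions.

Spherical conduction: R = (1/r_in − 1/r_out)/(4πk) per layer; series-sum.
R_cast iron shell = (1/0.185 − 1/0.202)/(4π×58.4) = 6.199×10^-4 K/W
R_mineral wool = (1/0.202 − 1/0.247)/(4π×0.0455) = 1.577 K/W
R_outer film = 1/(h·4πr_o²) = 1/(22.5×4π×0.247²) = 0.05797 K/W
R_total = 1.636 K/W
Q = ΔT/R_total = 145/1.636

Q ≈ 88.6 W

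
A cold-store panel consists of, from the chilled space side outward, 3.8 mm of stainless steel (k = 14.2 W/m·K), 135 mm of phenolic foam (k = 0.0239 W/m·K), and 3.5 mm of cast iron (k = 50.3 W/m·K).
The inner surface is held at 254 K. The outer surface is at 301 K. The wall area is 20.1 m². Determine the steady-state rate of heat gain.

Treating each layer as a thermal resistance in series:
R_stainless steel = L/(kA) = 0.0038/(14.2×20.1) = 1.331×10^-5 K/W
R_phenolic foam = L/(kA) = 0.135/(0.0239×20.1) = 0.281 K/W
R_cast iron = L/(kA) = 0.0035/(50.3×20.1) = 3.462×10^-6 K/W
R_total = 0.281 K/W
Q = ΔT / R_total = 47 / 0.281

Q ≈ 167 W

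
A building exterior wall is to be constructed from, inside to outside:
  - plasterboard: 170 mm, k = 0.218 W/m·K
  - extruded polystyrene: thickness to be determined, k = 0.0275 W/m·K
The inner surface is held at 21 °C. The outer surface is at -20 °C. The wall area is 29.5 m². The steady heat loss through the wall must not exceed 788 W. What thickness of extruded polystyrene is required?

L ≈ 20.8 mm

Treating each layer as a thermal resistance in series:
R_plasterboard = L/(kA) = 0.17/(0.218×29.5) = 0.02643 K/W
Sum of the known resistances R_other = 0.02643 K/W
Required total resistance R_tot = ΔT/Q_allow = 41/788 = 0.05203 K/W
R_extruded polystyrene = R_tot − R_other = 0.0256 K/W
L = R·k·A = 0.0256×0.0275×29.5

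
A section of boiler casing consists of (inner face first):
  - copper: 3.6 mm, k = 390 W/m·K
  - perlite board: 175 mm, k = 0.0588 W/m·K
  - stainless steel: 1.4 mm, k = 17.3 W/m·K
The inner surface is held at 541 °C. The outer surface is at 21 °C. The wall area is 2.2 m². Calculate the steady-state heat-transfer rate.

Q ≈ 384 W

Series thermal resistances:
R_copper = L/(kA) = 0.0036/(390×2.2) = 4.196×10^-6 K/W
R_perlite board = L/(kA) = 0.175/(0.0588×2.2) = 1.353 K/W
R_stainless steel = L/(kA) = 0.0014/(17.3×2.2) = 3.678×10^-5 K/W
R_total = 1.353 K/W
Q = ΔT / R_total = 520 / 1.353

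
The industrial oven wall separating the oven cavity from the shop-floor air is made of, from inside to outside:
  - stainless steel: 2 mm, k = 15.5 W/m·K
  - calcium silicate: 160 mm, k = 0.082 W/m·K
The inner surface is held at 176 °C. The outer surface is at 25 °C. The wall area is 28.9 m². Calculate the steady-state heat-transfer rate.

Q ≈ 2240 W

Model the wall as resistances in series:
R_stainless steel = L/(kA) = 0.002/(15.5×28.9) = 4.465×10^-6 K/W
R_calcium silicate = L/(kA) = 0.16/(0.082×28.9) = 0.06752 K/W
R_total = 0.06752 K/W
Q = ΔT / R_total = 151 / 0.06752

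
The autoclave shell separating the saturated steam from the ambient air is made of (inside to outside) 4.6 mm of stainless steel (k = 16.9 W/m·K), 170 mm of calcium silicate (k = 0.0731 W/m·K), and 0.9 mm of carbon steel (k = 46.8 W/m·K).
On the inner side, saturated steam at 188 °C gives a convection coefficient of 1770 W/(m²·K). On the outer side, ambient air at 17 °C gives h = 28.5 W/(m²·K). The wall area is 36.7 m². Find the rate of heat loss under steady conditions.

Series thermal resistances:
R_inner film = 1/(h_i·A) = 1/(1770×36.7) = 1.539×10^-5 K/W
R_stainless steel = L/(kA) = 0.0046/(16.9×36.7) = 7.417×10^-6 K/W
R_calcium silicate = L/(kA) = 0.17/(0.0731×36.7) = 0.06337 K/W
R_carbon steel = L/(kA) = 0.0009/(46.8×36.7) = 5.24×10^-7 K/W
R_outer film = 1/(h_o·A) = 1/(28.5×36.7) = 9.561×10^-4 K/W
R_total = 0.06435 K/W
Q = ΔT / R_total = 171 / 0.06435

Q ≈ 2660 W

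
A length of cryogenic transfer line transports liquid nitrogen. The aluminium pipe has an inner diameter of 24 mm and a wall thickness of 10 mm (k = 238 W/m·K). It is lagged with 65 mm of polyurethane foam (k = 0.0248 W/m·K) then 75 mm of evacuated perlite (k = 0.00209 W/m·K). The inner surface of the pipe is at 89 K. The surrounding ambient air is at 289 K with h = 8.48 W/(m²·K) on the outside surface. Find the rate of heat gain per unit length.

Radial resistances (cylindrical: R_cond = ln(r_o/r_i)/(2πkL), R_conv = 1/(h·2πrL)):
R_aluminium pipe wall = ln(22/12)/(2π×238×1) = 4.053×10^-4 K/W
R_polyurethane foam = ln(87/22)/(2π×0.0248×1) = 8.823 K/W
R_evacuated perlite = ln(162/87)/(2π×0.00209×1) = 47.34 K/W
R_outer film = 1/(h_o·2πr_oL) = 1/(8.48×2π×0.162×1) = 0.1159 K/W
R_total = 56.28 K/W
Q = ΔT/R_total = 200/56.28

q′ ≈ 3.55 W/m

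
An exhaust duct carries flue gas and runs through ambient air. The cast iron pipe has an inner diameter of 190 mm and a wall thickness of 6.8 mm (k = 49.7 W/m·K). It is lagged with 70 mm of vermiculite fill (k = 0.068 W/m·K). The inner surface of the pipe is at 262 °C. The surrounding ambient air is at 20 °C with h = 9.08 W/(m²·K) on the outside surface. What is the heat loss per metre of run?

Per-layer cylindrical resistances, series-summed:
R_cast iron pipe wall = ln(101.8/95)/(2π×49.7×1) = 2.214×10^-4 K/W
R_vermiculite fill = ln(171.8/101.8)/(2π×0.068×1) = 1.225 K/W
R_outer film = 1/(h_o·2πr_oL) = 1/(9.08×2π×0.1718×1) = 0.102 K/W
R_total = 1.327 K/W
Q = ΔT/R_total = 242/1.327

q′ ≈ 182 W/m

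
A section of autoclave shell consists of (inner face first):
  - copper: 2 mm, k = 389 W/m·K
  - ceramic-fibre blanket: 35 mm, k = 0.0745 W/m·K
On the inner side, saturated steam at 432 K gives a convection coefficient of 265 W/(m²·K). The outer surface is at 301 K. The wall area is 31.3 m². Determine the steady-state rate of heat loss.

Model the wall as resistances in series:
R_inner film = 1/(h_i·A) = 1/(265×31.3) = 1.206×10^-4 K/W
R_copper = L/(kA) = 0.002/(389×31.3) = 1.643×10^-7 K/W
R_ceramic-fibre blanket = L/(kA) = 0.035/(0.0745×31.3) = 0.01501 K/W
R_total = 0.01513 K/W
Q = ΔT / R_total = 131 / 0.01513

Q ≈ 8660 W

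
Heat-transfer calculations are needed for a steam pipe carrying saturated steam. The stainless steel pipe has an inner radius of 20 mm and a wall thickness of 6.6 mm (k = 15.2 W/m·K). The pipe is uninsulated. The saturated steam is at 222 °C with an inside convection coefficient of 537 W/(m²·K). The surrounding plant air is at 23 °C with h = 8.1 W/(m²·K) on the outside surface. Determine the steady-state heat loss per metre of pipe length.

For a radial system each layer contributes R = ln(r_out/r_in)/(2πkL); films add R = 1/(hA).
R_inner film = 1/(h_i·2πr₁L) = 1/(537×2π×0.02×1) = 0.01482 K/W
R_stainless steel pipe wall = ln(26.6/20)/(2π×15.2×1) = 0.002986 K/W
R_outer film = 1/(h_o·2πr_oL) = 1/(8.1×2π×0.0266×1) = 0.7387 K/W
R_total = 0.7565 K/W
Q = ΔT/R_total = 199/0.7565

q′ ≈ 263 W/m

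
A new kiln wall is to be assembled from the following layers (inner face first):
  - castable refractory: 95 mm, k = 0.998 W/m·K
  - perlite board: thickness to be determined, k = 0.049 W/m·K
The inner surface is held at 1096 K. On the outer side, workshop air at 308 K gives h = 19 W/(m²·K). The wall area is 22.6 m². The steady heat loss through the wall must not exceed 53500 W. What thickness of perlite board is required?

L ≈ 9.07 mm

Model the wall as resistances in series:
R_castable refractory = L/(kA) = 0.095/(0.998×22.6) = 0.004212 K/W
R_outer film = 1/(h_o·A) = 1/(19×22.6) = 0.002329 K/W
Sum of the known resistances R_other = 0.006541 K/W
Required total resistance R_tot = ΔT/Q_allow = 788/53500 = 0.01473 K/W
R_perlite board = R_tot − R_other = 0.008188 K/W
L = R·k·A = 0.008188×0.049×22.6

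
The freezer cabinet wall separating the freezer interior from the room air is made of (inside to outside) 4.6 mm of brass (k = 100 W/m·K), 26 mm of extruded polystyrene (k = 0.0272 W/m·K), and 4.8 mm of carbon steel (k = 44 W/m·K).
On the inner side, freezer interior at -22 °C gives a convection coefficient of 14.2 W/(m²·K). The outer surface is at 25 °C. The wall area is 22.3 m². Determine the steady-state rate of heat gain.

Series thermal resistances:
R_inner film = 1/(h_i·A) = 1/(14.2×22.3) = 0.003158 K/W
R_brass = L/(kA) = 0.0046/(100×22.3) = 2.063×10^-6 K/W
R_extruded polystyrene = L/(kA) = 0.026/(0.0272×22.3) = 0.04286 K/W
R_carbon steel = L/(kA) = 0.0048/(44×22.3) = 4.892×10^-6 K/W
R_total = 0.04603 K/W
Q = ΔT / R_total = 47 / 0.04603

Q ≈ 1020 W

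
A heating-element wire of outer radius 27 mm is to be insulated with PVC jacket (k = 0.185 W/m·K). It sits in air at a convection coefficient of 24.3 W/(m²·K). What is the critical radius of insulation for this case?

r_cr ≈ 7.61 mm

For a cylinder r_cr = k/h = 0.185/24.3
r_cr = 7.61 mm; since the bare radius (27 mm) is above r_cr, any added insulation will reduce heat loss.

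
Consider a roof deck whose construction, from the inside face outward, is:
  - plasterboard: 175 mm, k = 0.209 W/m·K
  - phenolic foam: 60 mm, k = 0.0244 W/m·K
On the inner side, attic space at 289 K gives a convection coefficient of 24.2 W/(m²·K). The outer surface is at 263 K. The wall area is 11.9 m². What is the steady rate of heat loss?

Q ≈ 92.7 W

Using the resistance-network approach (series):
R_inner film = 1/(h_i·A) = 1/(24.2×11.9) = 0.003472 K/W
R_plasterboard = L/(kA) = 0.175/(0.209×11.9) = 0.07036 K/W
R_phenolic foam = L/(kA) = 0.06/(0.0244×11.9) = 0.2066 K/W
R_total = 0.2805 K/W
Q = ΔT / R_total = 26 / 0.2805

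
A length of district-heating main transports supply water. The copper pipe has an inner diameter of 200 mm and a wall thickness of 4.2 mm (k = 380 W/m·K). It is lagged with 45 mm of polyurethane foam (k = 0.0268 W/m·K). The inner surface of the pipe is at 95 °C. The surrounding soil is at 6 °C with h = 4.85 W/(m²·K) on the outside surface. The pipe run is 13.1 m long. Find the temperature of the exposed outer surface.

Per-layer cylindrical resistances, series-summed:
R_copper pipe wall = ln(104.2/100)/(2π×380×13.1) = 1.315×10^-6 K/W
R_polyurethane foam = ln(149.2/104.2)/(2π×0.0268×13.1) = 0.1627 K/W
R_outer film = 1/(h_o·2πr_oL) = 1/(4.85×2π×0.1492×13.1) = 0.01679 K/W
R_total = 0.1795 K/W
Q = ΔT/R_total = 89/0.1795
Q = 496 W
T_interface = T_inner − Q·ΣR(inner→interface) = 95 − 496×0.1627

T ≈ 14.3 °C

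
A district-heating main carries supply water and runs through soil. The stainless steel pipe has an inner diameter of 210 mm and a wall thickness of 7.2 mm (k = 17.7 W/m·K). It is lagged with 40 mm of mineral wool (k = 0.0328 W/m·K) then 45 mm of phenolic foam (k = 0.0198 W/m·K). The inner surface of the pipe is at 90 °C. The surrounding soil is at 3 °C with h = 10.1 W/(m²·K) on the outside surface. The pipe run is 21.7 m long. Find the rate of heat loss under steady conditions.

For a radial system each layer contributes R = ln(r_out/r_in)/(2πkL); films add R = 1/(hA).
R_stainless steel pipe wall = ln(112.2/105)/(2π×17.7×21.7) = 2.748×10^-5 K/W
R_mineral wool = ln(152.2/112.2)/(2π×0.0328×21.7) = 0.06818 K/W
R_phenolic foam = ln(197.2/152.2)/(2π×0.0198×21.7) = 0.09595 K/W
R_outer film = 1/(h_o·2πr_oL) = 1/(10.1×2π×0.1972×21.7) = 0.003682 K/W
R_total = 0.1678 K/W
Q = ΔT/R_total = 87/0.1678

Q ≈ 518 W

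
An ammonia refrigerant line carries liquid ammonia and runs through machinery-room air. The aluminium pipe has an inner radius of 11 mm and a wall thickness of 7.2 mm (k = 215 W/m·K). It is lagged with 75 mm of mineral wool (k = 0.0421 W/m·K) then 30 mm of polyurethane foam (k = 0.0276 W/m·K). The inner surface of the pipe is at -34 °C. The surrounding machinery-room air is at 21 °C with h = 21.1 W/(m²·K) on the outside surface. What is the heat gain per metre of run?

q′ ≈ 7.01 W/m

For a radial system each layer contributes R = ln(r_out/r_in)/(2πkL); films add R = 1/(hA).
R_aluminium pipe wall = ln(18.2/11)/(2π×215×1) = 3.727×10^-4 K/W
R_mineral wool = ln(93.2/18.2)/(2π×0.0421×1) = 6.175 K/W
R_polyurethane foam = ln(123.2/93.2)/(2π×0.0276×1) = 1.609 K/W
R_outer film = 1/(h_o·2πr_oL) = 1/(21.1×2π×0.1232×1) = 0.06122 K/W
R_total = 7.845 K/W
Q = ΔT/R_total = 55/7.845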